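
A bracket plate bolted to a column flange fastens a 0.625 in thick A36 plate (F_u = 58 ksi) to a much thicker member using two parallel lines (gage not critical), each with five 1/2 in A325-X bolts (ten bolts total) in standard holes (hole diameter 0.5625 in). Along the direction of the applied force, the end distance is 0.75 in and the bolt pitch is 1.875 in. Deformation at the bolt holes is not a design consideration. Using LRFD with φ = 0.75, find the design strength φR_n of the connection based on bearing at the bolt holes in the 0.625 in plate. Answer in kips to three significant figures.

364 kips

Per bolt r_n = 1.5 l_c t F_u ≤ 3.0 d t F_u; upper limit = 3.0 × 0.5 × 0.625 × 58 = 54.38 kips.
Edge bolt: l_c = 0.75 − 0.5625/2 = 0.4688 in → 1.5 × 0.4688 × 0.625 × 58 = 25.49 → r_n = 25.49 kips.
Interior bolts: l_c = 1.875 − 0.5625 = 1.312 in → 1.5 × 1.312 × 0.625 × 58 = 71.37 → r_n = 54.38 kips.
R_n = 2 × 25.49 + 8 × 54.38 = 486 kips.
Design strength φR_n = 0.75 × 486 = 364 kips.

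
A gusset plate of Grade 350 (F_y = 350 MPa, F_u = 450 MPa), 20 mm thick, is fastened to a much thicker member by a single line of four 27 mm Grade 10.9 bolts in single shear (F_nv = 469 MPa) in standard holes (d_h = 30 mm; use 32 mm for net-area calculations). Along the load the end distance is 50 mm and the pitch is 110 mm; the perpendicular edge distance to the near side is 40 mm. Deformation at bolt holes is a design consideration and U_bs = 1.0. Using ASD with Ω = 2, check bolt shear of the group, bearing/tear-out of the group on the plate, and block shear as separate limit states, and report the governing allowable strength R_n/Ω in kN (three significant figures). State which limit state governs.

Bolt shear: A_b = π·27²/4 = 572.6 mm²; R_n = 469 × 572.6 × 4 × 1 / 1000 = 1074 kN → 1074 / 2 = 537 kN.
Bearing: edge l_c = 35, r_n = 378 kN; interior l_c = 80, r_n = 583.2 kN; R_n = 378 + 3·583.2 = 2128 kN → 1060 kN.
Block shear: A_gv = 7600, A_nv = 5360, A_nt = 480 mm²; R_n = min(0.6F_uA_nv, 0.6F_yA_gv) + U_bs·F_u·A_nt = 1663 kN → 832 kN.
Bolt shear governs: 537 kN.

537 kN (bolt shear governs)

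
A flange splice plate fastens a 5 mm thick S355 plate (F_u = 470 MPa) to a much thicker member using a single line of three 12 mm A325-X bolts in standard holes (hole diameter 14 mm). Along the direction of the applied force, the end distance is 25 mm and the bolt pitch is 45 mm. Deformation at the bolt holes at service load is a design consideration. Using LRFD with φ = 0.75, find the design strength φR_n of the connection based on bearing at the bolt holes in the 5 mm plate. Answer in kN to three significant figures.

140 kN

Per bolt r_n = 1.2 l_c t F_u ≤ 2.4 d t F_u; upper limit = 2.4 × 12 × 5 × 470 / 1000 = 67.68 kN.
Edge bolt: l_c = 25 − 14/2 = 18 mm → 1.2 × 18 × 5 × 470 / 1000 = 50.76 → r_n = 50.76 kN.
Interior bolts: l_c = 45 − 14 = 31 mm → 1.2 × 31 × 5 × 470 / 1000 = 87.42 → r_n = 67.68 kN.
R_n = 1 × 50.76 + 2 × 67.68 = 186.1 kN.
Design strength φR_n = 0.75 × 186.1 = 140 kN.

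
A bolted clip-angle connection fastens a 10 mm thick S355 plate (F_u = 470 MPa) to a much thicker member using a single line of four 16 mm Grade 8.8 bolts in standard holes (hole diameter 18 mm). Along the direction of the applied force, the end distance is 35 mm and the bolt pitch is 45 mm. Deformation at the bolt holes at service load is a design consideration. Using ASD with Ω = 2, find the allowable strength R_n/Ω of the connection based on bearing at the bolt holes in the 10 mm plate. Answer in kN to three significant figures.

302 kN

Per bolt r_n = 1.2 l_c t F_u ≤ 2.4 d t F_u; upper limit = 2.4 × 16 × 10 × 470 / 1000 = 180.5 kN.
Edge bolt: l_c = 35 − 18/2 = 26 mm → 1.2 × 26 × 10 × 470 / 1000 = 146.6 → r_n = 146.6 kN.
Interior bolts: l_c = 45 − 18 = 27 mm → 1.2 × 27 × 10 × 470 / 1000 = 152.3 → r_n = 152.3 kN.
R_n = 1 × 146.6 + 3 × 152.3 = 603.5 kN.
Allowable strength R_n/Ω = 603.5 / 2 = 302 kN.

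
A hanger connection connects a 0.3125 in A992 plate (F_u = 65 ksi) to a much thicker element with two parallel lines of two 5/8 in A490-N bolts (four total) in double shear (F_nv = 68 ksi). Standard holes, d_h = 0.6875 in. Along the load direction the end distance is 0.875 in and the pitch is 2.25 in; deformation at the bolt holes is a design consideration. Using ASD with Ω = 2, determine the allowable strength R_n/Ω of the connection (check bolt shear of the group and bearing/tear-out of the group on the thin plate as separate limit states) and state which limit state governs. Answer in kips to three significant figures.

43.4 kips (bearing governs)

Bolt shear: A_b = π·0.625²/4 = 0.3068 in²; R_n = 68 × 0.3068 × 4 × 2 = 166.9 kips → 166.9 / 2 = 83.4 kips.
Bearing (1.2 l_c t F_u ≤ 2.4 d t F_u): upper limit = 2.4·0.625·0.3125·65 = 30.47 kips.
  Edge l_c = 0.875 − 0.6875/2 = 0.5312 → r_n = 12.95 kips; interior l_c = 2.25 − 0.6875 = 1.562 → r_n = 30.47 kips.
  R_n,bearing = 2·12.95 + 2·30.47 = 86.84 kips → 86.84 / 2 = 43.4 kips.
Bearing governs: 43.4 kips.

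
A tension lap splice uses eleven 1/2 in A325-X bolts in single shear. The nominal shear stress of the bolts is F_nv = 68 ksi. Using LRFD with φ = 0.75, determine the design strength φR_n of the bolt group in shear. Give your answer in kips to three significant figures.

A_b = π × 0.5² / 4 = 0.1963 in².
R_n = F_nv · A_b · n · n_s = 68 × 0.1963 × 11 × 1 = 146.9 kips.
Design strength φR_n = 0.75 × 146.9 = 110 kips.

110 kips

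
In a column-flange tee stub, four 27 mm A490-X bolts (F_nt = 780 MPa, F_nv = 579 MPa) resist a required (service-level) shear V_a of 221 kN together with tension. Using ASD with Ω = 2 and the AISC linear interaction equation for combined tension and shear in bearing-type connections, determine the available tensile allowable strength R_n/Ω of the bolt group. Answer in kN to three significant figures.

A_b = π·27²/4 = 572.6 mm²; f_rv = 221 × 1000 / (4 × 572.6) = 96.5 MPa.
F'_nt = 1.3 F_nt − (Ω F_nt / F_nv) f_rv = 1.3·780 − (2·780/579)·96.5 = 754 MPa, capped at F_nt → F'_nt = 754 MPa.
R_n = F'_nt · A_b · n = 754 × 572.6 × 4 / 1000 = 1727 kN.
Allowable strength R_n/Ω = 1727 / 2 = 863 kN.

863 kN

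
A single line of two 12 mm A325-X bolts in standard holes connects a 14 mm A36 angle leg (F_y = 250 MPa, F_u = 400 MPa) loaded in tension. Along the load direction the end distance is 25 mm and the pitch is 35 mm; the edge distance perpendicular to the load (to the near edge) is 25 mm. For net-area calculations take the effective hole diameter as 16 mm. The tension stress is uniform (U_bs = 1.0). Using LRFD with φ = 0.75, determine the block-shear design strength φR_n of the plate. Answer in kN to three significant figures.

162 kN

Shear plane L_v = 25 + 1·35 = 60 mm; A_gv = 60 × 14 = 840 mm².
A_nv = (60 − 1.5·16) × 14 = 504 mm².
A_nt = (25 − 0.5·16) × 14 = 238 mm².
0.6 F_u A_nv = 121 kN; 0.6 F_y A_gv = 126 kN → shear rupture governs the shear term.
R_n = 121 + 1.0 × 400 × 238 / 1000 = 216.2 kN.
Design strength φR_n = 0.75 × 216.2 = 162 kN.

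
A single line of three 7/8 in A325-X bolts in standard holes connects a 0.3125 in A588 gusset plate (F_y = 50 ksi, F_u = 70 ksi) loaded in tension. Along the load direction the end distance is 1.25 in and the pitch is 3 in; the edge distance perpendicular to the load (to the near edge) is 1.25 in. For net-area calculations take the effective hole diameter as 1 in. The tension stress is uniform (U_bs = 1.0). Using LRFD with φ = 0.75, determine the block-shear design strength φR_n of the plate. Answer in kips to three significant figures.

59.1 kips

Shear plane L_v = 1.25 + 2·3 = 7.25 in; A_gv = 7.25 × 0.3125 = 2.266 in².
A_nv = (7.25 − 2.5·1) × 0.3125 = 1.484 in².
A_nt = (1.25 − 0.5·1) × 0.3125 = 0.2344 in².
0.6 F_u A_nv = 62.34 kips; 0.6 F_y A_gv = 67.97 kips → shear rupture governs the shear term.
R_n = 62.34 + 1.0 × 70 × 0.2344 = 78.75 kips.
Design strength φR_n = 0.75 × 78.75 = 59.1 kips.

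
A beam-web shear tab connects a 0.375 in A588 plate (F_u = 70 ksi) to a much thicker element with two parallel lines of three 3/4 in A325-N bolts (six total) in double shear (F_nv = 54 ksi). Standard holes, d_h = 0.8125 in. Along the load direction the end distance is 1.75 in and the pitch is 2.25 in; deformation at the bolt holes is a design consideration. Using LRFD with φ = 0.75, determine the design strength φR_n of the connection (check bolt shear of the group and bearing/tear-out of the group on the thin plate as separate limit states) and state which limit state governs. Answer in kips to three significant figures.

199 kips (bearing governs)

Bolt shear: A_b = π·0.75²/4 = 0.4418 in²; R_n = 54 × 0.4418 × 6 × 2 = 286.3 kips → 0.75 × 286.3 = 215 kips.
Bearing (1.2 l_c t F_u ≤ 2.4 d t F_u): upper limit = 2.4·0.75·0.375·70 = 47.25 kips.
  Edge l_c = 1.75 − 0.8125/2 = 1.344 → r_n = 42.33 kips; interior l_c = 2.25 − 0.8125 = 1.438 → r_n = 45.28 kips.
  R_n,bearing = 2·42.33 + 4·45.28 = 265.8 kips → 0.75 × 265.8 = 199 kips.
Bearing governs: 199 kips.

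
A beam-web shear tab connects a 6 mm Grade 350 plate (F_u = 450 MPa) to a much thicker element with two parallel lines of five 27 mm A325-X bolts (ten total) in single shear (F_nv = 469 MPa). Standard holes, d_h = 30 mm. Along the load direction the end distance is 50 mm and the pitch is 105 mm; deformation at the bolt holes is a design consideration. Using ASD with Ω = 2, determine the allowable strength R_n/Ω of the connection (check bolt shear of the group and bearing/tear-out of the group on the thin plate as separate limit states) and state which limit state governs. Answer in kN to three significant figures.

Bolt shear: A_b = π·27²/4 = 572.6 mm²; R_n = 469 × 572.6 × 10 × 1 / 1000 = 2685 kN → 2685 / 2 = 1340 kN.
Bearing (1.2 l_c t F_u ≤ 2.4 d t F_u): upper limit = 2.4·27·6·450 / 1000 = 175 kN.
  Edge l_c = 50 − 30/2 = 35 → r_n = 113.4 kN; interior l_c = 105 − 30 = 75 → r_n = 175 kN.
  R_n,bearing = 2·113.4 + 8·175 = 1626 kN → 1626 / 2 = 813 kN.
Bearing governs: 813 kN.

813 kN (bearing governs)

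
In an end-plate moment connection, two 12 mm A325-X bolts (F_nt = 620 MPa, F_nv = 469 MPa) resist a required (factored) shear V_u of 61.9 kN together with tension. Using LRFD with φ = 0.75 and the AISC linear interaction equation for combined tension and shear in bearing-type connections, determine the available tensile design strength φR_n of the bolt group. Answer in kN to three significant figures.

54.9 kN

A_b = π·12²/4 = 113.1 mm²; f_rv = 61.9 × 1000 / (2 × 113.1) = 273.7 MPa.
F'_nt = 1.3 F_nt − (F_nt / φF_nv) f_rv = 1.3·620 − (620/(0.75·469))·273.7 = 323.6 MPa, capped at F_nt → F'_nt = 323.6 MPa.
R_n = F'_nt · A_b · n = 323.6 × 113.1 × 2 / 1000 = 73.21 kN.
Design strength φR_n = 0.75 × 73.21 = 54.9 kN.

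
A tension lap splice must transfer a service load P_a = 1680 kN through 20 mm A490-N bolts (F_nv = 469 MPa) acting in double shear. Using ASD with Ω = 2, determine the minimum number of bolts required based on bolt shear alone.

A_b = π·20²/4 = 314.2 mm².
Per-bolt allowable strength R_n/Ω = 469 × 314.2 × 2 / 1000 / 2 = 147.3 kN.
n ≥ 1680 / 147.3 = 11.4 → use 12 bolts.

12 bolts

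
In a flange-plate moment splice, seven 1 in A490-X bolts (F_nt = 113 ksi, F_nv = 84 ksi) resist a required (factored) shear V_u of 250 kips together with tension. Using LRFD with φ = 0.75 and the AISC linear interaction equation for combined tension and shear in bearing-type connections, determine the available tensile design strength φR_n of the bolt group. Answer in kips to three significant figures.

269 kips

A_b = π·1²/4 = 0.7854 in²; f_rv = 250 / (7 × 0.7854) = 45.47 ksi.
F'_nt = 1.3 F_nt − (F_nt / φF_nv) f_rv = 1.3·113 − (113/(0.75·84))·45.47 = 65.34 ksi, capped at F_nt → F'_nt = 65.34 ksi.
R_n = F'_nt · A_b · n = 65.34 × 0.7854 × 7 = 359.2 kips.
Design strength φR_n = 0.75 × 359.2 = 269 kips.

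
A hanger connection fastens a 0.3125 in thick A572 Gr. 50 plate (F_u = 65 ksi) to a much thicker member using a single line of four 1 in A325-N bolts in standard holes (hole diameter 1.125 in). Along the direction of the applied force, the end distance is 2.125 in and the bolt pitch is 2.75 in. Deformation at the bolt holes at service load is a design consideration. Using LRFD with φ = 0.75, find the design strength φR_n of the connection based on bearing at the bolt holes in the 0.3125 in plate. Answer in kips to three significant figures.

Per bolt r_n = 1.2 l_c t F_u ≤ 2.4 d t F_u; upper limit = 2.4 × 1 × 0.3125 × 65 = 48.75 kips.
Edge bolt: l_c = 2.125 − 1.125/2 = 1.562 in → 1.2 × 1.562 × 0.3125 × 65 = 38.09 → r_n = 38.09 kips.
Interior bolts: l_c = 2.75 − 1.125 = 1.625 in → 1.2 × 1.625 × 0.3125 × 65 = 39.61 → r_n = 39.61 kips.
R_n = 1 × 38.09 + 3 × 39.61 = 156.9 kips.
Design strength φR_n = 0.75 × 156.9 = 118 kips.

118 kips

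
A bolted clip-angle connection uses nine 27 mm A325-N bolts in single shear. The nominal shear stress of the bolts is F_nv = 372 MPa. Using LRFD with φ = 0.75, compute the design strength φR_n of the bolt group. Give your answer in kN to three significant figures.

1440 kN

A_b = π × 27² / 4 = 572.6 mm².
R_n = F_nv · A_b · n · n_s = 372 × 572.6 × 9 × 1 / 1000 = 1917 kN.
Design strength φR_n = 0.75 × 1917 = 1440 kN.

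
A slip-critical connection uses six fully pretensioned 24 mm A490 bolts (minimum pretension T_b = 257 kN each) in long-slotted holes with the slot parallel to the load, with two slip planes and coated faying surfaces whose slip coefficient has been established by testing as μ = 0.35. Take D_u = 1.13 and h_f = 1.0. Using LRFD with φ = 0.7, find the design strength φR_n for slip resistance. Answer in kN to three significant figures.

R_n = μ · D_u · h_f · T_b · n_s · n_b = 0.35 × 1.13 × 1.0 × 257 × 2 × 6 = 1220 kN.
Design strength φR_n = 0.7 × 1220 = 854 kN.

854 kN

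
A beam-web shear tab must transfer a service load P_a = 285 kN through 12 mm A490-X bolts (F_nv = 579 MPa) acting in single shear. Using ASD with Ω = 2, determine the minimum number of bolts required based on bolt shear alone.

A_b = π·12²/4 = 113.1 mm².
Per-bolt allowable strength R_n/Ω = 579 × 113.1 × 1 / 1000 / 2 = 32.74 kN.
n ≥ 285 / 32.74 = 8.705 → use 9 bolts.

9 bolts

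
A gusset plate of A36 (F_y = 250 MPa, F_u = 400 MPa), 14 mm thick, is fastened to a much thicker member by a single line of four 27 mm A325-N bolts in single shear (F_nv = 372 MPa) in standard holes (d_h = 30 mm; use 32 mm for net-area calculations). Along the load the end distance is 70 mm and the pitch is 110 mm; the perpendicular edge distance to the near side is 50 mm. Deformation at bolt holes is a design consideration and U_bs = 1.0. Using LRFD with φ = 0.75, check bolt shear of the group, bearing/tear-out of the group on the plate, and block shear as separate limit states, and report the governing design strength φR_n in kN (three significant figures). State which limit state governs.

Bolt shear: A_b = π·27²/4 = 572.6 mm²; R_n = 372 × 572.6 × 4 × 1 / 1000 = 852 kN → 0.75 × 852 = 639 kN.
Bearing: edge l_c = 55, r_n = 362.9 kN; interior l_c = 80, r_n = 362.9 kN; R_n = 362.9 + 3·362.9 = 1452 kN → 1090 kN.
Block shear: A_gv = 5600, A_nv = 4032, A_nt = 476 mm²; R_n = min(0.6F_uA_nv, 0.6F_yA_gv) + U_bs·F_u·A_nt = 1030 kN → 773 kN.
Bolt shear governs: 639 kN.

639 kN (bolt shear governs)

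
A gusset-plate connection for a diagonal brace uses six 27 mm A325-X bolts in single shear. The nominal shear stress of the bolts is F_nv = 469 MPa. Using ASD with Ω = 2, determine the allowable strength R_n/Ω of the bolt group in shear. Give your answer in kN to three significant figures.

806 kN

A_b = π × 27² / 4 = 572.6 mm².
R_n = F_nv · A_b · n · n_s = 469 × 572.6 × 6 × 1 / 1000 = 1611 kN.
Allowable strength R_n/Ω = 1611 / 2 = 806 kN.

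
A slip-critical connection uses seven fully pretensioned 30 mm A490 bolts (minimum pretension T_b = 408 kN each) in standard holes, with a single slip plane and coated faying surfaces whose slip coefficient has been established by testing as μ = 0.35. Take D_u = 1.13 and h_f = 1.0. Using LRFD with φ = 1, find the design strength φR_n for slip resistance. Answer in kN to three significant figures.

R_n = μ · D_u · h_f · T_b · n_s · n_b = 0.35 × 1.13 × 1.0 × 408 × 1 × 7 = 1130 kN.
Design strength φR_n = 1 × 1130 = 1130 kN.

1130 kN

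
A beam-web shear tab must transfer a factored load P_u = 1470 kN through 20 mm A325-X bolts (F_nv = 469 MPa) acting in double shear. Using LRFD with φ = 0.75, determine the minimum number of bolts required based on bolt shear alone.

A_b = π·20²/4 = 314.2 mm².
Per-bolt design strength φR_n = 0.75 × 469 × 314.2 × 2 / 1000 = 221 kN.
n ≥ 1470 / 221 = 6.651 → use 7 bolts.

7 bolts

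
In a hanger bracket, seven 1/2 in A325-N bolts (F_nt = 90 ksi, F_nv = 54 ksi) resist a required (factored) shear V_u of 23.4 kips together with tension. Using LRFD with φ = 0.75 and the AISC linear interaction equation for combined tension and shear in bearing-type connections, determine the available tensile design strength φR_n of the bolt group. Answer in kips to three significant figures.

A_b = π·0.5²/4 = 0.1963 in²; f_rv = 23.4 / (7 × 0.1963) = 17.03 ksi.
F'_nt = 1.3 F_nt − (F_nt / φF_nv) f_rv = 1.3·90 − (90/(0.75·54))·17.03 = 79.17 ksi, capped at F_nt → F'_nt = 79.17 ksi.
R_n = F'_nt · A_b · n = 79.17 × 0.1963 × 7 = 108.8 kips.
Design strength φR_n = 0.75 × 108.8 = 81.6 kips.

81.6 kips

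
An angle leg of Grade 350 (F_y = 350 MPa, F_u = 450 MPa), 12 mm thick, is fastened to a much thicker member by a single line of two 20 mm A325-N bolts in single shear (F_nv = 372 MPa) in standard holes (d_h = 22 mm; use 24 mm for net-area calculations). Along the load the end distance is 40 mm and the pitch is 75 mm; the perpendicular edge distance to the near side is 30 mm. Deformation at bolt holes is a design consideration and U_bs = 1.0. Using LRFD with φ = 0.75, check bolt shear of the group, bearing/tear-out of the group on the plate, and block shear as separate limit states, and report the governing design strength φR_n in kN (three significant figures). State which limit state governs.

Bolt shear: A_b = π·20²/4 = 314.2 mm²; R_n = 372 × 314.2 × 2 × 1 / 1000 = 233.7 kN → 0.75 × 233.7 = 175 kN.
Bearing: edge l_c = 29, r_n = 187.9 kN; interior l_c = 53, r_n = 259.2 kN; R_n = 187.9 + 1·259.2 = 447.1 kN → 335 kN.
Block shear: A_gv = 1380, A_nv = 948, A_nt = 216 mm²; R_n = min(0.6F_uA_nv, 0.6F_yA_gv) + U_bs·F_u·A_nt = 353.2 kN → 265 kN.
Bolt shear governs: 175 kN.

175 kN (bolt shear governs)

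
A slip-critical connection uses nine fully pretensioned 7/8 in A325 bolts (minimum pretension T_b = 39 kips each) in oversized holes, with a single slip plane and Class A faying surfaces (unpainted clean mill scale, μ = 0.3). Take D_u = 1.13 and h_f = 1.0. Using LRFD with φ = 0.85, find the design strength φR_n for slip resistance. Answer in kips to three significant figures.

R_n = μ · D_u · h_f · T_b · n_s · n_b = 0.3 × 1.13 × 1.0 × 39 × 1 × 9 = 119 kips.
Design strength φR_n = 0.85 × 119 = 101 kips.

101 kips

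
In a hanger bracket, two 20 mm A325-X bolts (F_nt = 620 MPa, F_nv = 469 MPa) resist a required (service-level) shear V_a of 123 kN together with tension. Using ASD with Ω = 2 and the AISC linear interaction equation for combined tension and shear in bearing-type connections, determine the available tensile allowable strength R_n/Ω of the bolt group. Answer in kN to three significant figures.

A_b = π·20²/4 = 314.2 mm²; f_rv = 123 × 1000 / (2 × 314.2) = 195.8 MPa.
F'_nt = 1.3 F_nt − (Ω F_nt / F_nv) f_rv = 1.3·620 − (2·620/469)·195.8 = 288.4 MPa, capped at F_nt → F'_nt = 288.4 MPa.
R_n = F'_nt · A_b · n = 288.4 × 314.2 × 2 / 1000 = 181.2 kN.
Allowable strength R_n/Ω = 181.2 / 2 = 90.6 kN.

90.6 kN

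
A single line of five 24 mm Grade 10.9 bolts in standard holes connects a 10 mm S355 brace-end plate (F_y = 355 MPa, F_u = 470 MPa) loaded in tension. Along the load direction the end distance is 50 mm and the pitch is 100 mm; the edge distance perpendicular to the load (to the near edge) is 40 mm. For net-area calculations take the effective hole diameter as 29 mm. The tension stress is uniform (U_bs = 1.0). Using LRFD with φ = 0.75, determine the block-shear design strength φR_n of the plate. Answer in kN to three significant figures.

Shear plane L_v = 50 + 4·100 = 450 mm; A_gv = 450 × 10 = 4500 mm².
A_nv = (450 − 4.5·29) × 10 = 3195 mm².
A_nt = (40 − 0.5·29) × 10 = 255 mm².
0.6 F_u A_nv = 901 kN; 0.6 F_y A_gv = 958.5 kN → shear rupture governs the shear term.
R_n = 901 + 1.0 × 470 × 255 / 1000 = 1021 kN.
Design strength φR_n = 0.75 × 1021 = 766 kN.

766 kN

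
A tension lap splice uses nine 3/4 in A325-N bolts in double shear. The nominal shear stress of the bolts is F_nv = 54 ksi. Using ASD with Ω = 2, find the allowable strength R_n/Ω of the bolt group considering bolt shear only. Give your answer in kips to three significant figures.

215 kips

A_b = π × 0.75² / 4 = 0.4418 in².
R_n = F_nv · A_b · n · n_s = 54 × 0.4418 × 9 × 2 = 429.4 kips.
Allowable strength R_n/Ω = 429.4 / 2 = 215 kips.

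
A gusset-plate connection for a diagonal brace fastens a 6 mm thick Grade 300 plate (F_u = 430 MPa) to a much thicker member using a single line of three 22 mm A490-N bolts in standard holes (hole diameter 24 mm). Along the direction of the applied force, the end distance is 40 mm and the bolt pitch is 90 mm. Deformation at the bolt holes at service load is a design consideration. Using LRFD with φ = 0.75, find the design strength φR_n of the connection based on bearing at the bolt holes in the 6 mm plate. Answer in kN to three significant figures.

269 kN

Per bolt r_n = 1.2 l_c t F_u ≤ 2.4 d t F_u; upper limit = 2.4 × 22 × 6 × 430 / 1000 = 136.2 kN.
Edge bolt: l_c = 40 − 24/2 = 28 mm → 1.2 × 28 × 6 × 430 / 1000 = 86.69 → r_n = 86.69 kN.
Interior bolts: l_c = 90 − 24 = 66 mm → 1.2 × 66 × 6 × 430 / 1000 = 204.3 → r_n = 136.2 kN.
R_n = 1 × 86.69 + 2 × 136.2 = 359.1 kN.
Design strength φR_n = 0.75 × 359.1 = 269 kN.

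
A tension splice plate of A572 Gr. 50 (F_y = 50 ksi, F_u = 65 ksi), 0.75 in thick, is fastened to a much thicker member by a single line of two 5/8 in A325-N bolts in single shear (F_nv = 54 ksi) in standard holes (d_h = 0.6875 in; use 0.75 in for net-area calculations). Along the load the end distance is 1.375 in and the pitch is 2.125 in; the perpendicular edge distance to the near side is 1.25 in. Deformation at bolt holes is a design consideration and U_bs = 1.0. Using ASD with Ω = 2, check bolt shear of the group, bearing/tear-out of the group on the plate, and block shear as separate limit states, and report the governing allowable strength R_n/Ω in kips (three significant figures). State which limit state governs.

16.6 kips (bolt shear governs)

Bolt shear: A_b = π·0.625²/4 = 0.3068 in²; R_n = 54 × 0.3068 × 2 × 1 = 33.13 kips → 33.13 / 2 = 16.6 kips.
Bearing: edge l_c = 1.031, r_n = 60.33 kips; interior l_c = 1.438, r_n = 73.12 kips; R_n = 60.33 + 1·73.12 = 133.5 kips → 66.7 kips.
Block shear: A_gv = 2.625, A_nv = 1.781, A_nt = 0.6562 in²; R_n = min(0.6F_uA_nv, 0.6F_yA_gv) + U_bs·F_u·A_nt = 112.1 kips → 56.1 kips.
Bolt shear governs: 16.6 kips.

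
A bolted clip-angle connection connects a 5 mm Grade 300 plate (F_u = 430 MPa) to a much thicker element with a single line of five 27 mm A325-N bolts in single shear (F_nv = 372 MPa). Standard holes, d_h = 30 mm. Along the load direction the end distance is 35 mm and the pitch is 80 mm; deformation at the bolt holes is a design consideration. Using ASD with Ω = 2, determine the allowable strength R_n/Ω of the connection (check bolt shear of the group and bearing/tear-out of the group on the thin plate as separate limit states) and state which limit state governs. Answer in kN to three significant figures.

284 kN (bearing governs)

Bolt shear: A_b = π·27²/4 = 572.6 mm²; R_n = 372 × 572.6 × 5 × 1 / 1000 = 1065 kN → 1065 / 2 = 532 kN.
Bearing (1.2 l_c t F_u ≤ 2.4 d t F_u): upper limit = 2.4·27·5·430 / 1000 = 139.3 kN.
  Edge l_c = 35 − 30/2 = 20 → r_n = 51.6 kN; interior l_c = 80 − 30 = 50 → r_n = 129 kN.
  R_n,bearing = 1·51.6 + 4·129 = 567.6 kN → 567.6 / 2 = 284 kN.
Bearing governs: 284 kN.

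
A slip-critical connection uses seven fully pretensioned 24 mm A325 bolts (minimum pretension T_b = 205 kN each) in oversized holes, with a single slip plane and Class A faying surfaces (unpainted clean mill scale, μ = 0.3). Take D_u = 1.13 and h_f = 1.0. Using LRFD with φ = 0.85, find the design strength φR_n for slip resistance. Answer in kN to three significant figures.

R_n = μ · D_u · h_f · T_b · n_s · n_b = 0.3 × 1.13 × 1.0 × 205 × 1 × 7 = 486.5 kN.
Design strength φR_n = 0.85 × 486.5 = 413 kN.

413 kN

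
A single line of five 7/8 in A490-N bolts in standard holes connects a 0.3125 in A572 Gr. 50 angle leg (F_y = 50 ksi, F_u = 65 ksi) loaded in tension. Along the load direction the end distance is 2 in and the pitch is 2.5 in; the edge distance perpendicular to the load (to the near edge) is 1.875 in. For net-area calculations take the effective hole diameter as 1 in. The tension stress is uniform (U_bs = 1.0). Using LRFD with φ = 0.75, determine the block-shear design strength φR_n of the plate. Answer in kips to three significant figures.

89.5 kips

Shear plane L_v = 2 + 4·2.5 = 12 in; A_gv = 12 × 0.3125 = 3.75 in².
A_nv = (12 − 4.5·1) × 0.3125 = 2.344 in².
A_nt = (1.875 − 0.5·1) × 0.3125 = 0.4297 in².
0.6 F_u A_nv = 91.41 kips; 0.6 F_y A_gv = 112.5 kips → shear rupture governs the shear term.
R_n = 91.41 + 1.0 × 65 × 0.4297 = 119.3 kips.
Design strength φR_n = 0.75 × 119.3 = 89.5 kips.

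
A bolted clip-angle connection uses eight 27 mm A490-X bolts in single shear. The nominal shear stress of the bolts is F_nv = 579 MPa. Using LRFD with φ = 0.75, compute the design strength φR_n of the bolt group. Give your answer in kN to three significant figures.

A_b = π × 27² / 4 = 572.6 mm².
R_n = F_nv · A_b · n · n_s = 579 × 572.6 × 8 × 1 / 1000 = 2652 kN.
Design strength φR_n = 0.75 × 2652 = 1990 kN.

1990 kN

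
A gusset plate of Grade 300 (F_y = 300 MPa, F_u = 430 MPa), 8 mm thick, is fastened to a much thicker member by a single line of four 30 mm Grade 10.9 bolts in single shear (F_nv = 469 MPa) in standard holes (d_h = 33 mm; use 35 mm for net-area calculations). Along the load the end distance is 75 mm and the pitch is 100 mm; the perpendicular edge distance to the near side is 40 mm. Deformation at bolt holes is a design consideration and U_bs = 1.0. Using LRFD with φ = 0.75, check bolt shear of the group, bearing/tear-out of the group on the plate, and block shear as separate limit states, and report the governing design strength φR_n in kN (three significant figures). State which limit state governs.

Bolt shear: A_b = π·30²/4 = 706.9 mm²; R_n = 469 × 706.9 × 4 × 1 / 1000 = 1326 kN → 0.75 × 1326 = 995 kN.
Bearing: edge l_c = 58.5, r_n = 241.5 kN; interior l_c = 67, r_n = 247.7 kN; R_n = 241.5 + 3·247.7 = 984.5 kN → 738 kN.
Block shear: A_gv = 3000, A_nv = 2020, A_nt = 180 mm²; R_n = min(0.6F_uA_nv, 0.6F_yA_gv) + U_bs·F_u·A_nt = 598.6 kN → 449 kN.
Block shear governs: 449 kN.

449 kN (block shear governs)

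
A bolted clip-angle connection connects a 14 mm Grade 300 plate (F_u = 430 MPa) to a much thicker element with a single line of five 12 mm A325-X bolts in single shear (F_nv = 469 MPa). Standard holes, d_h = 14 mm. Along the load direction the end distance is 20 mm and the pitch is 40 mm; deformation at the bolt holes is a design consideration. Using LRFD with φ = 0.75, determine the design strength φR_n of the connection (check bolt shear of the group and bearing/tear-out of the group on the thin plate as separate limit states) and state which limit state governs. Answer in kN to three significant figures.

Bolt shear: A_b = π·12²/4 = 113.1 mm²; R_n = 469 × 113.1 × 5 × 1 / 1000 = 265.2 kN → 0.75 × 265.2 = 199 kN.
Bearing (1.2 l_c t F_u ≤ 2.4 d t F_u): upper limit = 2.4·12·14·430 / 1000 = 173.4 kN.
  Edge l_c = 20 − 14/2 = 13 → r_n = 93.91 kN; interior l_c = 40 − 14 = 26 → r_n = 173.4 kN.
  R_n,bearing = 1·93.91 + 4·173.4 = 787.4 kN → 0.75 × 787.4 = 591 kN.
Bolt shear governs: 199 kN.

199 kN (bolt shear governs)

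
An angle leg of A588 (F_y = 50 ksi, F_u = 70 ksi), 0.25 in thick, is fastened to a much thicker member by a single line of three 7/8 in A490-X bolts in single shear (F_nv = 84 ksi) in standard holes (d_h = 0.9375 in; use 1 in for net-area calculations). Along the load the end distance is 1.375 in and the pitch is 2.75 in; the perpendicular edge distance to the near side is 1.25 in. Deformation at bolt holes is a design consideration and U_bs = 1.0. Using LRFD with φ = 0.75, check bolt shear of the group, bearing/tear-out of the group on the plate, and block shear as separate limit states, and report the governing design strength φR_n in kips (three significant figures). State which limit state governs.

Bolt shear: A_b = π·0.875²/4 = 0.6013 in²; R_n = 84 × 0.6013 × 3 × 1 = 151.5 kips → 0.75 × 151.5 = 114 kips.
Bearing: edge l_c = 0.9062, r_n = 19.03 kips; interior l_c = 1.812, r_n = 36.75 kips; R_n = 19.03 + 2·36.75 = 92.53 kips → 69.4 kips.
Block shear: A_gv = 1.719, A_nv = 1.094, A_nt = 0.1875 in²; R_n = min(0.6F_uA_nv, 0.6F_yA_gv) + U_bs·F_u·A_nt = 59.06 kips → 44.3 kips.
Block shear governs: 44.3 kips.

44.3 kips (block shear governs)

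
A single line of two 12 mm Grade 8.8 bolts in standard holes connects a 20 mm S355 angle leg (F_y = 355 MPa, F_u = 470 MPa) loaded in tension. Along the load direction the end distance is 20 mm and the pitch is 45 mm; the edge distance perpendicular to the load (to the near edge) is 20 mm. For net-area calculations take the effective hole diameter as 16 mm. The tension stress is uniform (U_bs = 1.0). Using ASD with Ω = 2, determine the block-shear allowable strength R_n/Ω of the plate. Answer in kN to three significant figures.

172 kN

Shear plane L_v = 20 + 1·45 = 65 mm; A_gv = 65 × 20 = 1300 mm².
A_nv = (65 − 1.5·16) × 20 = 820 mm².
A_nt = (20 − 0.5·16) × 20 = 240 mm².
0.6 F_u A_nv = 231.2 kN; 0.6 F_y A_gv = 276.9 kN → shear rupture governs the shear term.
R_n = 231.2 + 1.0 × 470 × 240 / 1000 = 344 kN.
Allowable strength R_n/Ω = 344 / 2 = 172 kN.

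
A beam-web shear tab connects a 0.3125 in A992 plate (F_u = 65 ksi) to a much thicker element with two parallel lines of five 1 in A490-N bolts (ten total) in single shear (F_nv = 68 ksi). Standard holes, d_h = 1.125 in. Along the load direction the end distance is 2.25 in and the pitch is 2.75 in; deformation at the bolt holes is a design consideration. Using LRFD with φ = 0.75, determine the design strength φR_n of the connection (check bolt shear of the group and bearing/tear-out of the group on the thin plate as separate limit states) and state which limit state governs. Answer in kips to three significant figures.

Bolt shear: A_b = π·1²/4 = 0.7854 in²; R_n = 68 × 0.7854 × 10 × 1 = 534.1 kips → 0.75 × 534.1 = 401 kips.
Bearing (1.2 l_c t F_u ≤ 2.4 d t F_u): upper limit = 2.4·1·0.3125·65 = 48.75 kips.
  Edge l_c = 2.25 − 1.125/2 = 1.688 → r_n = 41.13 kips; interior l_c = 2.75 − 1.125 = 1.625 → r_n = 39.61 kips.
  R_n,bearing = 2·41.13 + 8·39.61 = 399.1 kips → 0.75 × 399.1 = 299 kips.
Bearing governs: 299 kips.

299 kips (bearing governs)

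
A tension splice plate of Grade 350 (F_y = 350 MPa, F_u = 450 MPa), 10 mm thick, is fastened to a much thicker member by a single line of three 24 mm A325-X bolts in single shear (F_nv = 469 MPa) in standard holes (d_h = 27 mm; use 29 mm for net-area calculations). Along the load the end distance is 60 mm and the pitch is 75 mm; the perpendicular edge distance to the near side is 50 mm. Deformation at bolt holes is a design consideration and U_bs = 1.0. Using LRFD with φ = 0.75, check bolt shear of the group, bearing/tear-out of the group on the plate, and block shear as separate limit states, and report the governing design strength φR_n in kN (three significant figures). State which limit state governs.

398 kN (block shear governs)

Bolt shear: A_b = π·24²/4 = 452.4 mm²; R_n = 469 × 452.4 × 3 × 1 / 1000 = 636.5 kN → 0.75 × 636.5 = 477 kN.
Bearing: edge l_c = 46.5, r_n = 251.1 kN; interior l_c = 48, r_n = 259.2 kN; R_n = 251.1 + 2·259.2 = 769.5 kN → 577 kN.
Block shear: A_gv = 2100, A_nv = 1375, A_nt = 355 mm²; R_n = min(0.6F_uA_nv, 0.6F_yA_gv) + U_bs·F_u·A_nt = 531 kN → 398 kN.
Block shear governs: 398 kN.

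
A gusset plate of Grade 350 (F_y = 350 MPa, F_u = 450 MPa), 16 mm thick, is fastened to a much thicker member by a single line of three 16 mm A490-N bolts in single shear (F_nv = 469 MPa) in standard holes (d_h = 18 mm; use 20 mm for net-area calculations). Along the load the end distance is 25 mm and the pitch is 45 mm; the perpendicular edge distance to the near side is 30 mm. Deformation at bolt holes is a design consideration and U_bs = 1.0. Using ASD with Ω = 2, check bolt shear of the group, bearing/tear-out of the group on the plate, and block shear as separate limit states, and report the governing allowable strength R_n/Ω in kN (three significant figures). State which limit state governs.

141 kN (bolt shear governs)

Bolt shear: A_b = π·16²/4 = 201.1 mm²; R_n = 469 × 201.1 × 3 × 1 / 1000 = 282.9 kN → 282.9 / 2 = 141 kN.
Bearing: edge l_c = 16, r_n = 138.2 kN; interior l_c = 27, r_n = 233.3 kN; R_n = 138.2 + 2·233.3 = 604.8 kN → 302 kN.
Block shear: A_gv = 1840, A_nv = 1040, A_nt = 320 mm²; R_n = min(0.6F_uA_nv, 0.6F_yA_gv) + U_bs·F_u·A_nt = 424.8 kN → 212 kN.
Bolt shear governs: 141 kN.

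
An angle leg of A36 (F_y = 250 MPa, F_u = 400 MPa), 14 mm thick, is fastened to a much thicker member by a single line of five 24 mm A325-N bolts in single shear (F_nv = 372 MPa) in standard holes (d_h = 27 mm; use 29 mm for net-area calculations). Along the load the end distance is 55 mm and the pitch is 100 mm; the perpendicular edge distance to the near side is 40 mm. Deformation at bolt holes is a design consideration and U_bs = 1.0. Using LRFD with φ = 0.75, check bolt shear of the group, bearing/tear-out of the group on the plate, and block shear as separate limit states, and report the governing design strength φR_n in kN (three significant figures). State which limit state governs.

631 kN (bolt shear governs)

Bolt shear: A_b = π·24²/4 = 452.4 mm²; R_n = 372 × 452.4 × 5 × 1 / 1000 = 841.4 kN → 0.75 × 841.4 = 631 kN.
Bearing: edge l_c = 41.5, r_n = 278.9 kN; interior l_c = 73, r_n = 322.6 kN; R_n = 278.9 + 4·322.6 = 1569 kN → 1180 kN.
Block shear: A_gv = 6370, A_nv = 4543, A_nt = 357 mm²; R_n = min(0.6F_uA_nv, 0.6F_yA_gv) + U_bs·F_u·A_nt = 1098 kN → 824 kN.
Bolt shear governs: 631 kN.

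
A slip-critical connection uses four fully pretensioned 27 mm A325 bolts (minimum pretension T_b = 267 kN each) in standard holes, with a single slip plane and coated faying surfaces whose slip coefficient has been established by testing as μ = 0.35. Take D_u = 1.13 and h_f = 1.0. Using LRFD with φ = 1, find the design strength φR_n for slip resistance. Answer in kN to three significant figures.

R_n = μ · D_u · h_f · T_b · n_s · n_b = 0.35 × 1.13 × 1.0 × 267 × 1 × 4 = 422.4 kN.
Design strength φR_n = 1 × 422.4 = 422 kN.

422 kN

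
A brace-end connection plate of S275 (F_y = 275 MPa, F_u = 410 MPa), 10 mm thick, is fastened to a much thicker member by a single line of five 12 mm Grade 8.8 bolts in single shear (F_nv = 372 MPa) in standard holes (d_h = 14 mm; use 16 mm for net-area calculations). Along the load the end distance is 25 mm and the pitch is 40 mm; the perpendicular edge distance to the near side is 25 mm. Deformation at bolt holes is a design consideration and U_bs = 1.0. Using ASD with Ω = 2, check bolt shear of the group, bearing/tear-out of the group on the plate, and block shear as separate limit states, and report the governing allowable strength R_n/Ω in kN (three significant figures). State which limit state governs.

Bolt shear: A_b = π·12²/4 = 113.1 mm²; R_n = 372 × 113.1 × 5 × 1 / 1000 = 210.4 kN → 210.4 / 2 = 105 kN.
Bearing: edge l_c = 18, r_n = 88.56 kN; interior l_c = 26, r_n = 118.1 kN; R_n = 88.56 + 4·118.1 = 560.9 kN → 280 kN.
Block shear: A_gv = 1850, A_nv = 1130, A_nt = 170 mm²; R_n = min(0.6F_uA_nv, 0.6F_yA_gv) + U_bs·F_u·A_nt = 347.7 kN → 174 kN.
Bolt shear governs: 105 kN.

105 kN (bolt shear governs)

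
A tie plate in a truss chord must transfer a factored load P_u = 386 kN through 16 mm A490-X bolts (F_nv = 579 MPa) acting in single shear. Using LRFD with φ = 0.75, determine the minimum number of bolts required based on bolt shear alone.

5 bolts

A_b = π·16²/4 = 201.1 mm².
Per-bolt design strength φR_n = 0.75 × 579 × 201.1 × 1 / 1000 = 87.31 kN.
n ≥ 386 / 87.31 = 4.421 → use 5 bolts.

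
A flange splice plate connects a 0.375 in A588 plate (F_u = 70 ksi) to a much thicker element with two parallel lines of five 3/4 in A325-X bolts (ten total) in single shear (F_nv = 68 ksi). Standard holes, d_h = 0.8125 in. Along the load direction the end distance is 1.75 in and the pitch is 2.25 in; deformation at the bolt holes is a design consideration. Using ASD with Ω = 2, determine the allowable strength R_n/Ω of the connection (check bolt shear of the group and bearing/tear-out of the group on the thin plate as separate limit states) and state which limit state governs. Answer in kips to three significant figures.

150 kips (bolt shear governs)

Bolt shear: A_b = π·0.75²/4 = 0.4418 in²; R_n = 68 × 0.4418 × 10 × 1 = 300.4 kips → 300.4 / 2 = 150 kips.
Bearing (1.2 l_c t F_u ≤ 2.4 d t F_u): upper limit = 2.4·0.75·0.375·70 = 47.25 kips.
  Edge l_c = 1.75 − 0.8125/2 = 1.344 → r_n = 42.33 kips; interior l_c = 2.25 − 0.8125 = 1.438 → r_n = 45.28 kips.
  R_n,bearing = 2·42.33 + 8·45.28 = 446.9 kips → 446.9 / 2 = 223 kips.
Bolt shear governs: 150 kips.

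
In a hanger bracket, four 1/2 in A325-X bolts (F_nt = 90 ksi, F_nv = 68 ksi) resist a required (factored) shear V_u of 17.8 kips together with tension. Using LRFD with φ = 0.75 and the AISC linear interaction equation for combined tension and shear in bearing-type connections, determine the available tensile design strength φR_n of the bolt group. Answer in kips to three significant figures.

45.4 kips

A_b = π·0.5²/4 = 0.1963 in²; f_rv = 17.8 / (4 × 0.1963) = 22.66 ksi.
F'_nt = 1.3 F_nt − (F_nt / φF_nv) f_rv = 1.3·90 − (90/(0.75·68))·22.66 = 77.01 ksi, capped at F_nt → F'_nt = 77.01 ksi.
R_n = F'_nt · A_b · n = 77.01 × 0.1963 × 4 = 60.48 kips.
Design strength φR_n = 0.75 × 60.48 = 45.4 kips.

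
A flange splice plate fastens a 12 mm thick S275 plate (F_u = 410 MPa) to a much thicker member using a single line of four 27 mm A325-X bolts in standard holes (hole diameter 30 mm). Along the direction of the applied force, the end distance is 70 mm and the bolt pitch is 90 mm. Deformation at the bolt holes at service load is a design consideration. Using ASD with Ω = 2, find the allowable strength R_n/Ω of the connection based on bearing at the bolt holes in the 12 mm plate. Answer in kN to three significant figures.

638 kN

Per bolt r_n = 1.2 l_c t F_u ≤ 2.4 d t F_u; upper limit = 2.4 × 27 × 12 × 410 / 1000 = 318.8 kN.
Edge bolt: l_c = 70 − 30/2 = 55 mm → 1.2 × 55 × 12 × 410 / 1000 = 324.7 → r_n = 318.8 kN.
Interior bolts: l_c = 90 − 30 = 60 mm → 1.2 × 60 × 12 × 410 / 1000 = 354.2 → r_n = 318.8 kN.
R_n = 1 × 318.8 + 3 × 318.8 = 1275 kN.
Allowable strength R_n/Ω = 1275 / 2 = 638 kN.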